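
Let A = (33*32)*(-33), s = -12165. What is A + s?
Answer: -47013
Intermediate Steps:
A = -34848 (A = 1056*(-33) = -34848)
A + s = -34848 - 12165 = -47013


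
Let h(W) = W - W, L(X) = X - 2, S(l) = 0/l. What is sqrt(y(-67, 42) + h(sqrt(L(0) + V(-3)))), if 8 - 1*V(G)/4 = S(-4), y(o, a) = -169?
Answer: 13*I ≈ 13.0*I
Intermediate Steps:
S(l) = 0
L(X) = -2 + X
V(G) = 32 (V(G) = 32 - 4*0 = 32 + 0 = 32)
h(W) = 0
sqrt(y(-67, 42) + h(sqrt(L(0) + V(-3)))) = sqrt(-169 + 0) = sqrt(-169) = 13*I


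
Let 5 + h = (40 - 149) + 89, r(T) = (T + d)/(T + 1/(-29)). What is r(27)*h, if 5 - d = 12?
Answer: -7250/391 ≈ -18.542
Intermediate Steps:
d = -7 (d = 5 - 1*12 = 5 - 12 = -7)
r(T) = (-7 + T)/(-1/29 + T) (r(T) = (T - 7)/(T + 1/(-29)) = (-7 + T)/(T - 1/29) = (-7 + T)/(-1/29 + T))
h = -25 (h = -5 + ((40 - 149) + 89) = -5 + (-109 + 89) = -5 - 20 = -25)
r(27)*h = (29*(-7 + 27)/(-1 + 29*27))*(-25) = (29*20/(-1 + 783))*(-25) = (29*20/782)*(-25) = (29*(1/782)*20)*(-25) = (290/391)*(-25) = -7250/391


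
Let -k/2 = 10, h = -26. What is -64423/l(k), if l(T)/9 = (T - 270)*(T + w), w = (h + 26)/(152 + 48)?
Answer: -64423/52200 ≈ -1.2342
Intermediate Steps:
w = 0 (w = (-26 + 26)/(152 + 48) = 0/200 = 0*(1/200) = 0)
k = -20 (k = -2*10 = -20)
l(T) = 9*T*(-270 + T) (l(T) = 9*((T - 270)*(T + 0)) = 9*((-270 + T)*T) = 9*(T*(-270 + T)) = 9*T*(-270 + T))
-64423/l(k) = -64423*(-1/(180*(-270 - 20))) = -64423/(9*(-20)*(-290)) = -64423/52200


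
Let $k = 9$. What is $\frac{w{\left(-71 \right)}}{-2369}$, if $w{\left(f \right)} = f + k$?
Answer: $\frac{62}{2369} \approx 0.026171$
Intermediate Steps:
$w{\left(f \right)} = 9 + f$ ($w{\left(f \right)} = f + 9 = 9 + f$)
$\frac{w{\left(-71 \right)}}{-2369} = \frac{9 - 71}{-2369} = \left(-62\right) \left(- \frac{1}{2369}\right) = \frac{62}{2369}$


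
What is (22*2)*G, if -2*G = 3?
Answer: -66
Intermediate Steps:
G = -3/2 (G = -½*3 = -3/2 ≈ -1.5000)
(22*2)*G = (22*2)*(-3/2) = 44*(-3/2) = -66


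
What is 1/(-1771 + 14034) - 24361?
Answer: -298738942/12263 ≈ -24361.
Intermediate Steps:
1/(-1771 + 14034) - 24361 = 1/12263 - 24361 = -298738942/12263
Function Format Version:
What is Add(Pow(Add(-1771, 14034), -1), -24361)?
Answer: Rational(-298738942, 12263) ≈ -24361.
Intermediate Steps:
Add(Pow(Add(-1771, 14034), -1), -24361) = Add(Pow(12263, -1), -24361) = Add(Rational(1, 12263), -24361) = Rational(-298738942, 12263)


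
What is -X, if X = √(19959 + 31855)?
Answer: -√51814 ≈ -227.63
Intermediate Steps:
X = √51814 ≈ 227.63
-X = -√51814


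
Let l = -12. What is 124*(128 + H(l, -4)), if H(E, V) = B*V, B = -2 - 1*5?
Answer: 19344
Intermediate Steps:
B = -7 (B = -2 - 5 = -7)
H(E, V) = -7*V
124*(128 + H(l, -4)) = 124*(128 - 7*(-4)) = 124*(128 + 28) = 124*156 = 19344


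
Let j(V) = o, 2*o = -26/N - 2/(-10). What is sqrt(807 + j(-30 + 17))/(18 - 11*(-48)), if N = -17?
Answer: sqrt(23347290)/92820 ≈ 0.052057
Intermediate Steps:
o = 147/170 (o = (-26/(-17) - 2/(-10))/2 = (-26*(-1/17) - 2*(-1/10))/2 = (26/17 + 1/5)/2 = (1/2)*(147/85) = 147/170 ≈ 0.86471)
j(V) = 147/170
sqrt(807 + j(-30 + 17))/(18 - 11*(-48)) = sqrt(807 + 147/170)/(18 - 11*(-48)) = sqrt(137337/170)/(18 + 528) = (sqrt(23347290)/170)/546 = (sqrt(23347290)/170)*(1/546) = sqrt(23347290)/92820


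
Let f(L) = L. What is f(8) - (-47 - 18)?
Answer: 73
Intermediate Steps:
f(8) - (-47 - 18) = 8 - (-47 - 18) = 8 - 1*(-65) = 8 + 65 = 73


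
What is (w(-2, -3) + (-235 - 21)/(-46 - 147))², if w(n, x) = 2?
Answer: 412164/37249 ≈ 11.065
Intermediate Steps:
(w(-2, -3) + (-235 - 21)/(-46 - 147))² = (2 + (-235 - 21)/(-46 - 147))² = (2 - 256/(-193))² = (2 - 256*(-1/193))² = (2 + 256/193)² = (642/193)² = 412164/37249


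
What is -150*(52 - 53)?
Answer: 150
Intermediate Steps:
-150*(52 - 53) = -150*(-1) = 150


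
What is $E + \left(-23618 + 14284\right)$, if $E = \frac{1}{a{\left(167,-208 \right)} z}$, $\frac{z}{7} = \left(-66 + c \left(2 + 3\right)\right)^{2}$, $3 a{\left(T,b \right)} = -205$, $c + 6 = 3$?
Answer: $- \frac{29293312231}{3138345} \approx -9334.0$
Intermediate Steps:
$c = -3$ ($c = -6 + 3 = -3$)
$a{\left(T,b \right)} = - \frac{205}{3}$ ($a{\left(T,b \right)} = \frac{1}{3} \left(-205\right) = - \frac{205}{3}$)
$z = 45927$ ($z = 7 \left(-66 - 3 \left(2 + 3\right)\right)^{2} = 7 \left(-66 - 15\right)^{2} = 7 \left(-81\right)^{2} = 7 \cdot 6561 = 45927$)
$E = - \frac{1}{3138345}$ ($E = \frac{1}{\left(- \frac{205}{3}\right) 45927} = \left(- \frac{3}{205}\right) \frac{1}{45927} = - \frac{1}{3138345} \approx -3.1864 \cdot 10^{-7}$)
$E + \left(-23618 + 14284\right) = - \frac{1}{3138345} + \left(-23618 + 14284\right) = - \frac{1}{3138345} - 9334 = - \frac{29293312231}{3138345}$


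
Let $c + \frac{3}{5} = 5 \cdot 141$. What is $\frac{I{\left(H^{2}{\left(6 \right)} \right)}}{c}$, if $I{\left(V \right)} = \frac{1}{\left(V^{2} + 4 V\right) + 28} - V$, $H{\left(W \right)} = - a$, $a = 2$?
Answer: $- \frac{239}{42264} \approx -0.0056549$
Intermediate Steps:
$H{\left(W \right)} = -2$ ($H{\left(W \right)} = \left(-1\right) 2 = -2$)
$I{\left(V \right)} = \frac{1}{28 + V^{2} + 4 V} - V$
$c = \frac{3522}{5}$ ($c = - \frac{3}{5} + 5 \cdot 141 = - \frac{3}{5} + 705 = \frac{3522}{5} \approx 704.4$)
$\frac{I{\left(H^{2}{\left(6 \right)} \right)}}{c} = \frac{\frac{1}{28 + \left(\left(-2\right)^{2}\right)^{2} + 4 \left(-2\right)^{2}} \left(1 - \left(\left(-2\right)^{2}\right)^{3} - 28 \left(-2\right)^{2} - 4 \left(\left(-2\right)^{2}\right)^{2}\right)}{\frac{3522}{5}} = \frac{1 - 4^{3} - 112 - 4 \cdot 4^{2}}{28 + 4^{2} + 4 \cdot 4} \cdot \frac{5}{3522} = \frac{1 - 64 - 112 - 64}{28 + 16 + 16} \cdot \frac{5}{3522} = \frac{1 - 64 - 112 - 64}{60} \cdot \frac{5}{3522} = \frac{1}{60} \left(-239\right) \frac{5}{3522} = \left(- \frac{239}{60}\right) \frac{5}{3522} = - \frac{239}{42264}$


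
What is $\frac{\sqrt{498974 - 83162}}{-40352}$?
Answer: $- \frac{\sqrt{103953}}{20176} \approx -0.01598$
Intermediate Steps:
$\frac{\sqrt{498974 - 83162}}{-40352} = \sqrt{415812} \left(- \frac{1}{40352}\right) = 2 \sqrt{103953} \left(- \frac{1}{40352}\right) = - \frac{\sqrt{103953}}{20176}$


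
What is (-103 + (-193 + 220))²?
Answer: 5776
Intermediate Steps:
(-103 + (-193 + 220))² = (-103 + 27)² = (-76)² = 5776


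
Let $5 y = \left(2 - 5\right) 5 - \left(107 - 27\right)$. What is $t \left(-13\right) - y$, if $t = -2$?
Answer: $45$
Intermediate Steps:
$y = -19$ ($y = \frac{\left(2 - 5\right) 5 - \left(107 - 27\right)}{5} = \frac{\left(-3\right) 5 - 80}{5} = \frac{-15 - 80}{5} = \frac{1}{5} \left(-95\right) = -19$)
$t \left(-13\right) - y = \left(-2\right) \left(-13\right) - -19 = 26 + 19 = 45$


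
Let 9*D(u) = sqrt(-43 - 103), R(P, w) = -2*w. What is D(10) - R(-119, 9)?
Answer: 18 + I*sqrt(146)/9 ≈ 18.0 + 1.3426*I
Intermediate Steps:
D(u) = I*sqrt(146)/9 (D(u) = sqrt(-43 - 103)/9 = sqrt(-146)/9 = (I*sqrt(146))/9 = I*sqrt(146)/9)
D(10) - R(-119, 9) = I*sqrt(146)/9 - (-2)*9 = I*sqrt(146)/9 - 1*(-18) = I*sqrt(146)/9 + 18 = 18 + I*sqrt(146)/9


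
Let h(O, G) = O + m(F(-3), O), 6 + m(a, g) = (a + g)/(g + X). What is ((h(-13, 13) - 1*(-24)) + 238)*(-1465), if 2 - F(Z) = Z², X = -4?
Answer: -6081215/17 ≈ -3.5772e+5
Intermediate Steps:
F(Z) = 2 - Z²
m(a, g) = -6 + (a + g)/(-4 + g) (m(a, g) = -6 + (a + g)/(g - 4) = -6 + (a + g)/(-4 + g))
h(O, G) = O + (17 - 5*O)/(-4 + O) (h(O, G) = O + (24 + (2 - 1*(-3)²) - 5*O)/(-4 + O) = O + (24 + (2 - 1*9) - 5*O)/(-4 + O) = O + (24 + (2 - 9) - 5*O)/(-4 + O) = O + (24 - 7 - 5*O)/(-4 + O) = O + (17 - 5*O)/(-4 + O))
((h(-13, 13) - 1*(-24)) + 238)*(-1465) = (((17 + (-13)² - 9*(-13))/(-4 - 13) - 1*(-24)) + 238)*(-1465) = (((17 + 169 + 117)/(-17) + 24) + 238)*(-1465) = ((-1/17*303 + 24) + 238)*(-1465) = ((-303/17 + 24) + 238)*(-1465) = (105/17 + 238)*(-1465) = (4151/17)*(-1465) = -6081215/17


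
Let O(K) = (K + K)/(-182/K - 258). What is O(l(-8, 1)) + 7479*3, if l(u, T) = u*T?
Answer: 21113281/941 ≈ 22437.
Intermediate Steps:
l(u, T) = T*u
O(K) = 2*K/(-258 - 182/K) (O(K) = (2*K)/(-258 - 182/K) = 2*K/(-258 - 182/K))
O(l(-8, 1)) + 7479*3 = -(1*(-8))²/(91 + 129*(1*(-8))) + 7479*3 = -1*(-8)²/(91 + 129*(-8)) + 22437 = -1*64/(91 - 1032) + 22437 = -1*64/(-941) + 22437 = -1*64*(-1/941) + 22437 = 64/941 + 22437 = 21113281/941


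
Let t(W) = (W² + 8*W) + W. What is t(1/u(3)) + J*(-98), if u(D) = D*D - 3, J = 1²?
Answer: -3473/36 ≈ -96.472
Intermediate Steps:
J = 1
u(D) = -3 + D² (u(D) = D² - 3 = -3 + D²)
t(W) = W² + 9*W
t(1/u(3)) + J*(-98) = (9 + 1/(-3 + 3²))/(-3 + 3²) + 1*(-98) = (9 + 1/(-3 + 9))/(-3 + 9) - 98 = (9 + 1/6)/6 - 98 = (9 + ⅙)/6 - 98 = (⅙)*(55/6) - 98 = 55/36 - 98 = -3473/36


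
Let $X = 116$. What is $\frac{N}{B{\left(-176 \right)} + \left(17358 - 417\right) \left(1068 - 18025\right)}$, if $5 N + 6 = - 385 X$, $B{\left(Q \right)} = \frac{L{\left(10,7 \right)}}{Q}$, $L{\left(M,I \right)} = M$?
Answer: $\frac{3930608}{126398156305} \approx 3.1097 \cdot 10^{-5}$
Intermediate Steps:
$B{\left(Q \right)} = \frac{10}{Q}$
$N = - \frac{44666}{5}$ ($N = - \frac{6}{5} + \frac{\left(-385\right) 116}{5} = - \frac{6}{5} + \frac{1}{5} \left(-44660\right) = - \frac{6}{5} - 8932 = - \frac{44666}{5} \approx -8933.2$)
$\frac{N}{B{\left(-176 \right)} + \left(17358 - 417\right) \left(1068 - 18025\right)} = - \frac{44666}{5 \left(\frac{10}{-176} + \left(17358 - 417\right) \left(1068 - 18025\right)\right)} = - \frac{44666}{5 \left(10 \left(- \frac{1}{176}\right) + 16941 \left(-16957\right)\right)} = - \frac{44666}{5 \left(- \frac{5}{88} - 287268537\right)} = - \frac{44666}{5 \left(- \frac{25279631261}{88}\right)} = \left(- \frac{44666}{5}\right) \left(- \frac{88}{25279631261}\right) = \frac{3930608}{126398156305}$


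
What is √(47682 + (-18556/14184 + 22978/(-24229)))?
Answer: √39105680024886274394/28638678 ≈ 218.36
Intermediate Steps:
√(47682 + (-18556/14184 + 22978/(-24229))) = √(47682 + (-18556*1/14184 + 22978*(-1/24229))) = √(47682 + (-4639/3546 - 22978/24229)) = √(47682 - 193878319/85916034) = √(4096454454869/85916034) = √39105680024886274394/28638678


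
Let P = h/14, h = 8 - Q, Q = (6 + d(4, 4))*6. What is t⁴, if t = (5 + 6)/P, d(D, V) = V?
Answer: 35153041/456976 ≈ 76.925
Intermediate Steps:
Q = 60 (Q = (6 + 4)*6 = 10*6 = 60)
h = -52 (h = 8 - 1*60 = 8 - 60 = -52)
P = -26/7 (P = -52/14 = -52*1/14 = -26/7 ≈ -3.7143)
t = -77/26 (t = (5 + 6)/(-26/7) = 11*(-7/26) = -77/26 ≈ -2.9615)
t⁴ = (-77/26)⁴ = 35153041/456976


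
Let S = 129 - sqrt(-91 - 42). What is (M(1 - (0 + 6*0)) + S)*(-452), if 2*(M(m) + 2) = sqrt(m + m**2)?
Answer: -57404 - 226*sqrt(2) + 452*I*sqrt(133) ≈ -57724.0 + 5212.7*I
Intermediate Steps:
S = 129 - I*sqrt(133) (S = 129 - sqrt(-133) = 129 - I*sqrt(133) ≈ 129.0 - 11.533*I)
M(m) = -2 + sqrt(m + m**2)/2
(M(1 - (0 + 6*0)) + S)*(-452) = ((-2 + sqrt((1 - (0 + 6*0))*(1 + (1 - (0 + 6*0))))/2) + (129 - I*sqrt(133)))*(-452) = ((-2 + sqrt((1 - (0 + 0))*(1 + (1 - (0 + 0))))/2) + (129 - I*sqrt(133)))*(-452) = ((-2 + sqrt((1 - 1*0)*(1 + (1 - 1*0)))/2) + (129 - I*sqrt(133)))*(-452) = ((-2 + sqrt((1 + 0)*(1 + (1 + 0)))/2) + (129 - I*sqrt(133)))*(-452) = ((-2 + sqrt(1*(1 + 1))/2) + (129 - I*sqrt(133)))*(-452) = ((-2 + sqrt(1*2)/2) + (129 - I*sqrt(133)))*(-452) = ((-2 + sqrt(2)/2) + (129 - I*sqrt(133)))*(-452) = (127 + sqrt(2)/2 - I*sqrt(133))*(-452) = -57404 - 226*sqrt(2) + 452*I*sqrt(133)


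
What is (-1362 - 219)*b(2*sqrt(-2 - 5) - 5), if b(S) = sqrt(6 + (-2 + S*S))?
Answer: -1581*sqrt(1 - 20*I*sqrt(7)) ≈ -8209.4 + 8055.7*I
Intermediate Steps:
b(S) = sqrt(4 + S**2) (b(S) = sqrt(6 + (-2 + S**2)) = sqrt(4 + S**2))
(-1362 - 219)*b(2*sqrt(-2 - 5) - 5) = (-1362 - 219)*sqrt(4 + (2*sqrt(-2 - 5) - 5)**2) = -1581*sqrt(4 + (2*sqrt(-7) - 5)**2) = -1581*sqrt(4 + (2*(I*sqrt(7)) - 5)**2) = -1581*sqrt(4 + (2*I*sqrt(7) - 5)**2) = -1581*sqrt(4 + (-5 + 2*I*sqrt(7))**2)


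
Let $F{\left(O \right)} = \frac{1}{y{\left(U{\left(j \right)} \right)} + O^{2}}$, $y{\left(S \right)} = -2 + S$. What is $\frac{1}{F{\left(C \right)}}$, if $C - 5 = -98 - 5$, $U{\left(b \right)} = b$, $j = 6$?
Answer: $9608$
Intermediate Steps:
$C = -98$ ($C = 5 - 103 = -98$)
$F{\left(O \right)} = \frac{1}{4 + O^{2}}$ ($F{\left(O \right)} = \frac{1}{\left(-2 + 6\right) + O^{2}} = \frac{1}{4 + O^{2}}$)
$\frac{1}{F{\left(C \right)}} = \frac{1}{\frac{1}{4 + \left(-98\right)^{2}}} = \frac{1}{\frac{1}{4 + 9604}} = \frac{1}{\frac{1}{9608}} = 9608$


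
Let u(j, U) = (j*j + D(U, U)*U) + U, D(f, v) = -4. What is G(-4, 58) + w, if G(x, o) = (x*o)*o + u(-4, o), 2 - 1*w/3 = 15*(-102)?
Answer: -9018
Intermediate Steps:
w = 4596 (w = 6 - 45*(-102) = 6 - 3*(-1530) = 6 + 4590 = 4596)
u(j, U) = j**2 - 3*U (u(j, U) = (j*j - 4*U) + U = (j**2 - 4*U) + U = j**2 - 3*U)
G(x, o) = 16 - 3*o + x*o**2 (G(x, o) = (x*o)*o + ((-4)**2 - 3*o) = (o*x)*o + (16 - 3*o) = x*o**2 + (16 - 3*o) = 16 - 3*o + x*o**2)
G(-4, 58) + w = (16 - 3*58 - 4*58**2) + 4596 = (16 - 174 - 4*3364) + 4596 = (16 - 174 - 13456) + 4596 = -13614 + 4596 = -9018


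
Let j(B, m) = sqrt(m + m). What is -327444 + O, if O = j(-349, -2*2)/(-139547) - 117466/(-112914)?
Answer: -18486447175/56457 - 2*I*sqrt(2)/139547 ≈ -3.2744e+5 - 2.0269e-5*I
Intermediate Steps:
j(B, m) = sqrt(2)*sqrt(m) (j(B, m) = sqrt(2*m) = sqrt(2)*sqrt(m))
O = 58733/56457 - 2*I*sqrt(2)/139547 (O = (sqrt(2)*sqrt(-2*2))/(-139547) - 117466/(-112914) = (sqrt(2)*sqrt(-4))*(-1/139547) - 117466*(-1/112914) = (sqrt(2)*(2*I))*(-1/139547) + 58733/56457 = (2*I*sqrt(2))*(-1/139547) + 58733/56457 = -2*I*sqrt(2)/139547 + 58733/56457 = 58733/56457 - 2*I*sqrt(2)/139547 ≈ 1.0403 - 2.0269e-5*I)
-327444 + O = -327444 + (58733/56457 - 2*I*sqrt(2)/139547) = -18486447175/56457 - 2*I*sqrt(2)/139547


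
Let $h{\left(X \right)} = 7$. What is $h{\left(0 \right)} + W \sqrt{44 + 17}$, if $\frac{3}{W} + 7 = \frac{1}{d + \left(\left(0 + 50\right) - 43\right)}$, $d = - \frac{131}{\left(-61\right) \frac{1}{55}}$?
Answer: $7 - \frac{22896 \sqrt{61}}{53363} \approx 3.6489$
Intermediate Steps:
$d = \frac{7205}{61}$ ($d = - \frac{131}{\left(-61\right) \frac{1}{55}} = - \frac{131}{- \frac{61}{55}} = \left(-131\right) \left(- \frac{55}{61}\right) = \frac{7205}{61} \approx 118.11$)
$W = - \frac{22896}{53363}$ ($W = \frac{3}{-7 + \frac{1}{\frac{7205}{61} + \left(\left(0 + 50\right) - 43\right)}} = \frac{3}{-7 + \frac{1}{\frac{7205}{61} + \left(50 - 43\right)}} = \frac{3}{-7 + \frac{1}{\frac{7205}{61} + 7}} = \frac{3}{-7 + \frac{1}{\frac{7632}{61}}} = \frac{3}{-7 + \frac{61}{7632}} = \frac{3}{- \frac{53363}{7632}} = 3 \left(- \frac{7632}{53363}\right) = - \frac{22896}{53363} \approx -0.42906$)
$h{\left(0 \right)} + W \sqrt{44 + 17} = 7 - \frac{22896 \sqrt{44 + 17}}{53363} = 7 - \frac{22896 \sqrt{61}}{53363}$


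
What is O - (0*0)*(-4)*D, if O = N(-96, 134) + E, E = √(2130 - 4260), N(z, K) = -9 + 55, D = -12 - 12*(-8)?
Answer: 46 + I*√2130 ≈ 46.0 + 46.152*I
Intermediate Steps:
D = 84 (D = -12 + 96 = 84)
N(z, K) = 46
E = I*√2130 (E = √(-2130) = I*√2130 ≈ 46.152*I)
O = 46 + I*√2130 ≈ 46.0 + 46.152*I
O - (0*0)*(-4)*D = (46 + I*√2130) - (0*0)*(-4)*84 = (46 + I*√2130) - 0*(-4)*84 = (46 + I*√2130) - 0*84 = (46 + I*√2130) - 1*0 = (46 + I*√2130) + 0 = 46 + I*√2130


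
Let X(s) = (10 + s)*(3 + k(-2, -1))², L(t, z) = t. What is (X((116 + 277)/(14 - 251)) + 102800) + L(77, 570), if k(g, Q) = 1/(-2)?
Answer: 32525607/316 ≈ 1.0293e+5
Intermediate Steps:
k(g, Q) = -½
X(s) = 125/2 + 25*s/4 (X(s) = (10 + s)*(3 - ½)² = (10 + s)*(5/2)² = (10 + s)*(25/4) = 125/2 + 25*s/4)
(X((116 + 277)/(14 - 251)) + 102800) + L(77, 570) = ((125/2 + 25*((116 + 277)/(14 - 251))/4) + 102800) + 77 = ((125/2 + 25*(393/(-237))/4) + 102800) + 77 = ((125/2 + 25*(393*(-1/237))/4) + 102800) + 77 = ((125/2 + (25/4)*(-131/79)) + 102800) + 77 = ((125/2 - 3275/316) + 102800) + 77 = (16475/316 + 102800) + 77 = 32501275/316 + 77 = 32525607/316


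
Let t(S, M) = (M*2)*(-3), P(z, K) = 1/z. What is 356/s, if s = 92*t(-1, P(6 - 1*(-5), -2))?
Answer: -979/138 ≈ -7.0942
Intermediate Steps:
t(S, M) = -6*M (t(S, M) = (2*M)*(-3) = -6*M)
s = -552/11 (s = 92*(-6/(6 - 1*(-5))) = 92*(-6/(6 + 5)) = 92*(-6/11) = -552/11 ≈ -50.182)
356/s = 356/(-552/11) = 356*(-11/552) = -979/138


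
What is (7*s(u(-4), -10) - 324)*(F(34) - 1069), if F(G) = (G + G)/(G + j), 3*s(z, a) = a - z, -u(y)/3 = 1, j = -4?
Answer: 16337021/45 ≈ 3.6305e+5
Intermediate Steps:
u(y) = -3 (u(y) = -3*1 = -3)
s(z, a) = -z/3 + a/3 (s(z, a) = (a - z)/3 = -z/3 + a/3)
F(G) = 2*G/(-4 + G) (F(G) = (G + G)/(G - 4) = (2*G)/(-4 + G) = 2*G/(-4 + G))
(7*s(u(-4), -10) - 324)*(F(34) - 1069) = (7*(-⅓*(-3) + (⅓)*(-10)) - 324)*(2*34/(-4 + 34) - 1069) = (7*(1 - 10/3) - 324)*(2*34/30 - 1069) = (7*(-7/3) - 324)*(2*34*(1/30) - 1069) = (-49/3 - 324)*(34/15 - 1069) = -1021/3*(-16001/15) = 16337021/45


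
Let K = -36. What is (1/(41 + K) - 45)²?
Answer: 50176/25 ≈ 2007.0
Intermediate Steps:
(1/(41 + K) - 45)² = (1/(41 - 36) - 45)² = (1/5 - 45)² = (⅕ - 45)² = (-224/5)² = 50176/25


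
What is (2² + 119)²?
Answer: 15129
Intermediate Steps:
(2² + 119)² = (4 + 119)² = 123² = 15129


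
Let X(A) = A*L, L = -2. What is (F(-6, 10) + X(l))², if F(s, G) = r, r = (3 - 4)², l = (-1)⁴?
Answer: 1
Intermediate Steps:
l = 1
r = 1 (r = (-1)² = 1)
X(A) = -2*A (X(A) = A*(-2) = -2*A)
F(s, G) = 1
(F(-6, 10) + X(l))² = (1 - 2*1)² = (1 - 2)² = (-1)² = 1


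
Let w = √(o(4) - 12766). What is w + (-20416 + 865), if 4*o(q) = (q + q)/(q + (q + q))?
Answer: -19551 + I*√459570/6 ≈ -19551.0 + 112.99*I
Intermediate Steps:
o(q) = ⅙ (o(q) = ((q + q)/(q + (q + q)))/4 = ((2*q)/(q + 2*q))/4 = ((2*q)/((3*q)))/4 = ((2*q)*(1/(3*q)))/4 = (¼)*(⅔) = ⅙)
w = I*√459570/6 (w = √(⅙ - 12766) = √(-76595/6) = I*√459570/6 ≈ 112.99*I)
w + (-20416 + 865) = I*√459570/6 + (-20416 + 865) = I*√459570/6 - 19551 = -19551 + I*√459570/6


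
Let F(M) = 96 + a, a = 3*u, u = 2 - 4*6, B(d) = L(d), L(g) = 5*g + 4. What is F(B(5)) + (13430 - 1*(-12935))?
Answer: 26395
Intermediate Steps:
L(g) = 4 + 5*g
B(d) = 4 + 5*d
u = -22 (u = 2 - 24 = -22)
a = -66 (a = 3*(-22) = -66)
F(M) = 30 (F(M) = 96 - 66 = 30)
F(B(5)) + (13430 - 1*(-12935)) = 30 + (13430 - 1*(-12935)) = 30 + (13430 + 12935) = 30 + 26365 = 26395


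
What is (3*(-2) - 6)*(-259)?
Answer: 3108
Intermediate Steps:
(3*(-2) - 6)*(-259) = (-6 - 6)*(-259) = -12*(-259) = 3108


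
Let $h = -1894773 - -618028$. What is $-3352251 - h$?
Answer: $-2075506$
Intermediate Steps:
$h = -1276745$ ($h = -1894773 + 618028 = -1276745$)
$-3352251 - h = -3352251 - -1276745 = -3352251 + 1276745 = -2075506$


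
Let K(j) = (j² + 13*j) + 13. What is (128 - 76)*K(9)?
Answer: 10972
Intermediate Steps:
K(j) = 13 + j² + 13*j
(128 - 76)*K(9) = (128 - 76)*(13 + 9² + 13*9) = 52*(13 + 81 + 117) = 52*211 = 10972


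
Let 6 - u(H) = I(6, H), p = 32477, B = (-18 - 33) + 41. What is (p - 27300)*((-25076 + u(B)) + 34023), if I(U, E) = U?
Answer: 46318619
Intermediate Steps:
B = -10 (B = -51 + 41 = -10)
u(H) = 0 (u(H) = 6 - 1*6 = 6 - 6 = 0)
(p - 27300)*((-25076 + u(B)) + 34023) = (32477 - 27300)*((-25076 + 0) + 34023) = 5177*(-25076 + 34023) = 5177*8947 = 46318619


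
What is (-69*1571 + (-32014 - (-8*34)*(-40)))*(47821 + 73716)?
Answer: -18387697341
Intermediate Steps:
(-69*1571 + (-32014 - (-8*34)*(-40)))*(47821 + 73716) = (-108399 + (-32014 - (-272)*(-40)))*121537 = (-108399 + (-32014 - 1*10880))*121537 = (-108399 + (-32014 - 10880))*121537 = (-108399 - 42894)*121537 = -151293*121537 = -18387697341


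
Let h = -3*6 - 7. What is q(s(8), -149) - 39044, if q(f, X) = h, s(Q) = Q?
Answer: -39069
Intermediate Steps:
h = -25 (h = -18 - 7 = -25)
q(f, X) = -25
q(s(8), -149) - 39044 = -25 - 39044 = -39069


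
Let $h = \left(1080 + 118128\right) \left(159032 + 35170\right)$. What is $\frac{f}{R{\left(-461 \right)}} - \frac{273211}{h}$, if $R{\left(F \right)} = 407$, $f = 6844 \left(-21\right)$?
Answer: $- \frac{3327272802264461}{9422225830512} \approx -353.13$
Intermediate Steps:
$f = -143724$
$h = 23150432016$ ($h = 119208 \cdot 194202 = 23150432016$)
$\frac{f}{R{\left(-461 \right)}} - \frac{273211}{h} = - \frac{143724}{407} - \frac{273211}{23150432016} = - \frac{3327272802264461}{9422225830512}$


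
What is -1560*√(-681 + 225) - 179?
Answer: -179 - 3120*I*√114 ≈ -179.0 - 33313.0*I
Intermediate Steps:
-1560*√(-681 + 225) - 179 = -3120*I*√114 - 179 = -179 - 3120*I*√114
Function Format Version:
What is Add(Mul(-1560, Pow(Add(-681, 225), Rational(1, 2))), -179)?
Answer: Add(-179, Mul(-3120, I, Pow(114, Rational(1, 2)))) ≈ Add(-179.00, Mul(-33313., I))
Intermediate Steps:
Add(Mul(-1560, Pow(Add(-681, 225), Rational(1, 2))), -179) = Add(Mul(-1560, Pow(-456, Rational(1, 2))), -179) = Add(Mul(-1560, Mul(2, I, Pow(114, Rational(1, 2)))), -179) = Add(Mul(-3120, I, Pow(114, Rational(1, 2))), -179) = Add(-179, Mul(-3120, I, Pow(114, Rational(1, 2))))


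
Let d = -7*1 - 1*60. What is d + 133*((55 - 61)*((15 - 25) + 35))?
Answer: -20017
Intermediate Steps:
d = -67 (d = -7 - 60 = -67)
d + 133*((55 - 61)*((15 - 25) + 35)) = -67 + 133*((55 - 61)*((15 - 25) + 35)) = -67 + 133*(-6*(-10 + 35)) = -67 + 133*(-6*25) = -67 + 133*(-150) = -67 - 19950 = -20017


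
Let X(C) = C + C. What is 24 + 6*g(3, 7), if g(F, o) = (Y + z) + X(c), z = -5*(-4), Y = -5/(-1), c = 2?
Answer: 198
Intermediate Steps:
X(C) = 2*C
Y = 5 (Y = -5*(-1) = 5)
z = 20
g(F, o) = 29 (g(F, o) = (5 + 20) + 2*2 = 25 + 4 = 29)
24 + 6*g(3, 7) = 24 + 6*29 = 24 + 174 = 198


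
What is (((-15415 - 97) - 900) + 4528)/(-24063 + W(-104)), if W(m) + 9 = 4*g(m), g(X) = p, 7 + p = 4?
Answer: 2971/6021 ≈ 0.49344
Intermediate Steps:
p = -3 (p = -7 + 4 = -3)
g(X) = -3
W(m) = -21 (W(m) = -9 + 4*(-3) = -9 - 12 = -21)
(((-15415 - 97) - 900) + 4528)/(-24063 + W(-104)) = (((-15415 - 97) - 900) + 4528)/(-24063 - 21) = ((-15512 - 900) + 4528)/(-24084) = (-16412 + 4528)*(-1/24084) = -11884*(-1/24084) = 2971/6021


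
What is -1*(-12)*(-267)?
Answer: -3204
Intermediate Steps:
-1*(-12)*(-267) = 12*(-267) = -3204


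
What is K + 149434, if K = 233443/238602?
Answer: 5093640673/34086 ≈ 1.4944e+5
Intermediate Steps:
K = 33349/34086 (K = 233443*(1/238602) = 33349/34086 ≈ 0.97838)
K + 149434 = 33349/34086 + 149434 = 5093640673/34086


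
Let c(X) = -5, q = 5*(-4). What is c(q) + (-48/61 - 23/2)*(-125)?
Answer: 186765/122 ≈ 1530.9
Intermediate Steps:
q = -20
c(q) + (-48/61 - 23/2)*(-125) = -5 + (-48/61 - 23/2)*(-125) = -5 - 1499/122*(-125) = -5 + 187375/122 = 186765/122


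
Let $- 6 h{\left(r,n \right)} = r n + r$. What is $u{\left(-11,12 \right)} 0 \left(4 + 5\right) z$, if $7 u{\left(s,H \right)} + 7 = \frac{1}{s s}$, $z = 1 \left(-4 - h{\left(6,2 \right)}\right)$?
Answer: $0$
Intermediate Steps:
$h{\left(r,n \right)} = - \frac{r}{6} - \frac{n r}{6}$ ($h{\left(r,n \right)} = - \frac{r n + r}{6} = - \frac{n r + r}{6} = - \frac{r + n r}{6} = - \frac{r}{6} - \frac{n r}{6}$)
$z = -1$ ($z = 1 \left(-4 - \left(- \frac{1}{6}\right) 6 \left(1 + 2\right)\right) = 1 \left(-4 - \left(- \frac{1}{6}\right) 6 \cdot 3\right) = 1 \left(-4 - -3\right) = 1 \left(-4 + 3\right) = 1 \left(-1\right) = -1$)
$u{\left(s,H \right)} = -1 + \frac{1}{7 s^{2}}$ ($u{\left(s,H \right)} = -1 + \frac{1}{7 s s} = -1 + \frac{1}{7 s^{2}}$)
$u{\left(-11,12 \right)} 0 \left(4 + 5\right) z = \left(-1 + \frac{1}{7 \cdot 121}\right) 0 \left(4 + 5\right) \left(-1\right) = \left(-1 + \frac{1}{7} \cdot \frac{1}{121}\right) 0 \cdot 9 \left(-1\right) = \left(-1 + \frac{1}{847}\right) 0 \left(-9\right) = \left(- \frac{846}{847}\right) 0 \left(-9\right) = 0 \left(-9\right) = 0$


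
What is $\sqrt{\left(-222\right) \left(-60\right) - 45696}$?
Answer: $2 i \sqrt{8094} \approx 179.93 i$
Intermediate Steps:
$\sqrt{\left(-222\right) \left(-60\right) - 45696} = \sqrt{13320 - 45696} = \sqrt{-32376} = 2 i \sqrt{8094}$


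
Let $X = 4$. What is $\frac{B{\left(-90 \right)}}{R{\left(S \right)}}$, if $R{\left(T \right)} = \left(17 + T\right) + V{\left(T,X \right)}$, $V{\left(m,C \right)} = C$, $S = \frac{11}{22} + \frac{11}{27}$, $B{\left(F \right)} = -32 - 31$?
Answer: $- \frac{486}{169} \approx -2.8757$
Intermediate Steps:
$B{\left(F \right)} = -63$
$S = \frac{49}{54}$ ($S = 11 \cdot \frac{1}{22} + 11 \cdot \frac{1}{27} = \frac{1}{2} + \frac{11}{27} = \frac{49}{54} \approx 0.90741$)
$R{\left(T \right)} = 21 + T$ ($R{\left(T \right)} = \left(17 + T\right) + 4 = 21 + T$)
$\frac{B{\left(-90 \right)}}{R{\left(S \right)}} = - \frac{63}{21 + \frac{49}{54}} = - \frac{63}{\frac{1183}{54}} = \left(-63\right) \frac{54}{1183} = - \frac{486}{169}$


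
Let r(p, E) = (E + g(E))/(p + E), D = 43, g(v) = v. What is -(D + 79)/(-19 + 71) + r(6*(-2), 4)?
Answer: -87/26 ≈ -3.3462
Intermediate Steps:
r(p, E) = 2*E/(E + p) (r(p, E) = (E + E)/(p + E) = (2*E)/(E + p) = 2*E/(E + p))
-(D + 79)/(-19 + 71) + r(6*(-2), 4) = -(43 + 79)/(-19 + 71) + 2*4/(4 + 6*(-2)) = -122/52 + 2*4/(4 - 12) = -122/52 + 2*4/(-8) = -1*61/26 + 2*4*(-⅛) = -61/26 - 1 = -87/26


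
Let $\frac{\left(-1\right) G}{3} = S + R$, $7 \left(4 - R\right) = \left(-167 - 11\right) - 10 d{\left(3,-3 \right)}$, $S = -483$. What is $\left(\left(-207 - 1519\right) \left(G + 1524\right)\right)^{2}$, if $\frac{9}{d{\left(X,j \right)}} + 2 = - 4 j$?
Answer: $\frac{1211493556058256}{49} \approx 2.4724 \cdot 10^{13}$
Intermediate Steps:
$d{\left(X,j \right)} = \frac{9}{-2 - 4 j}$
$R = \frac{215}{7}$ ($R = 4 - \frac{\left(-167 - 11\right) - 10 \left(- \frac{9}{2 + 4 \left(-3\right)}\right)}{7} = 4 - \frac{-178 - 10 \left(- \frac{9}{2 - 12}\right)}{7} = 4 - \frac{-178 - 10 \left(- \frac{9}{-10}\right)}{7} = 4 - \frac{-178 - 10 \left(\left(-9\right) \left(- \frac{1}{10}\right)\right)}{7} = 4 - \frac{-178 - 9}{7} = 4 - - \frac{187}{7} = 4 + \frac{187}{7} = \frac{215}{7} \approx 30.714$)
$G = \frac{9498}{7}$ ($G = - 3 \left(-483 + \frac{215}{7}\right) = \left(-3\right) \left(- \frac{3166}{7}\right) = \frac{9498}{7} \approx 1356.9$)
$\left(\left(-207 - 1519\right) \left(G + 1524\right)\right)^{2} = \left(\left(-207 - 1519\right) \left(\frac{9498}{7} + 1524\right)\right)^{2} = \left(\left(-1726\right) \frac{20166}{7}\right)^{2} = \left(- \frac{34806516}{7}\right)^{2} = \frac{1211493556058256}{49}$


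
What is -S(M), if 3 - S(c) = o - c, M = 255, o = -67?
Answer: -325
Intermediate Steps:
S(c) = 70 + c (S(c) = 3 - (-67 - c) = 3 + (67 + c) = 70 + c)
-S(M) = -(70 + 255) = -1*325 = -325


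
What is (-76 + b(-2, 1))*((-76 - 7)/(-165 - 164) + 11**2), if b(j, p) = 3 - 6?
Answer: -3151468/329 ≈ -9578.9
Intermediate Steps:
b(j, p) = -3
(-76 + b(-2, 1))*((-76 - 7)/(-165 - 164) + 11**2) = (-76 - 3)*((-76 - 7)/(-165 - 164) + 11**2) = -79*(-83/(-329) + 121) = -79*(-83*(-1/329) + 121) = -79*(83/329 + 121) = -79*39892/329 = -3151468/329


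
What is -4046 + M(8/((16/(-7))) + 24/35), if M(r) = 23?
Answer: -4023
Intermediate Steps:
-4046 + M(8/((16/(-7))) + 24/35) = -4046 + 23 = -4023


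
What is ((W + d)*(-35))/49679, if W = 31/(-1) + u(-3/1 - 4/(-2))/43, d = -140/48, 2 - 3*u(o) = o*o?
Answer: 87485/3662052 ≈ 0.023890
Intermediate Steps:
u(o) = ⅔ - o²/3 (u(o) = ⅔ - o*o/3 = ⅔ - o²/3)
d = -35/12 (d = -140*1/48 = -35/12 ≈ -2.9167)
W = -3998/129 (W = 31/(-1) + (⅔ - (-3/1 - 4/(-2))²/3)/43 = 31*(-1) + (⅔ - (-3*1 - 4*(-½))²/3)*(1/43) = -31 + (⅔ - (-3 + 2)²/3)*(1/43) = -31 + (⅔ - ⅓*(-1)²)*(1/43) = -31 + (⅔ - ⅓*1)*(1/43) = -31 + (⅔ - ⅓)*(1/43) = -31 + (⅓)*(1/43) = -31 + 1/129 = -3998/129 ≈ -30.992)
((W + d)*(-35))/49679 = ((-3998/129 - 35/12)*(-35))/49679 = -17497/516*(-35)*(1/49679) = (612395/516)*(1/49679) = 87485/3662052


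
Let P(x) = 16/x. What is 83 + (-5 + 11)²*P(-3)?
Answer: -109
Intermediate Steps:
83 + (-5 + 11)²*P(-3) = 83 + (-5 + 11)²*(16/(-3)) = 83 + 6²*(16*(-⅓)) = 83 + 36*(-16/3) = 83 - 192 = -109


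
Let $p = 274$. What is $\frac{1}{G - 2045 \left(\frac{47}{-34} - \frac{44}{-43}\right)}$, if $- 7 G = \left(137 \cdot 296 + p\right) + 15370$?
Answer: $- \frac{1462}{10663311} \approx -0.00013711$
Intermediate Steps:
$G = -8028$ ($G = - \frac{\left(137 \cdot 296 + 274\right) + 15370}{7} = - \frac{\left(40552 + 274\right) + 15370}{7} = - \frac{40826 + 15370}{7} = \left(- \frac{1}{7}\right) 56196 = -8028$)
$\frac{1}{G - 2045 \left(\frac{47}{-34} - \frac{44}{-43}\right)} = \frac{1}{-8028 - 2045 \left(\frac{47}{-34} - \frac{44}{-43}\right)} = \frac{1}{-8028 - 2045 \left(47 \left(- \frac{1}{34}\right) - - \frac{44}{43}\right)} = \frac{1}{-8028 - 2045 \left(- \frac{47}{34} + \frac{44}{43}\right)} = \frac{1}{-8028 - - \frac{1073625}{1462}} = \frac{1}{-8028 + \frac{1073625}{1462}} = \frac{1}{- \frac{10663311}{1462}} = - \frac{1462}{10663311}$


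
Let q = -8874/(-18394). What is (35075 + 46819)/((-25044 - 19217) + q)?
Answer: -22152327/11972470 ≈ -1.8503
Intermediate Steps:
q = 261/541 (q = -8874*(-1/18394) = 261/541 ≈ 0.48244)
(35075 + 46819)/((-25044 - 19217) + q) = (35075 + 46819)/((-25044 - 19217) + 261/541) = 81894/(-44261 + 261/541) = 81894/(-23944940/541) = 81894*(-541/23944940) = -22152327/11972470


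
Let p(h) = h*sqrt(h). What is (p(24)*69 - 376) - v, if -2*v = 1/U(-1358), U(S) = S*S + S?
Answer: -1385790111/3685612 + 3312*sqrt(6) ≈ 7736.7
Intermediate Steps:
p(h) = h**(3/2)
U(S) = S + S**2 (U(S) = S**2 + S = S + S**2)
v = -1/3685612 (v = -(-1/(1358*(1 - 1358)))/2 = -1/(2*((-1358*(-1357)))) = -1/2/1842806 = -1/2*1/1842806 = -1/3685612 ≈ -2.7133e-7)
(p(24)*69 - 376) - v = (24**(3/2)*69 - 376) - 1*(-1/3685612) = ((48*sqrt(6))*69 - 376) + 1/3685612 = (3312*sqrt(6) - 376) + 1/3685612 = (-376 + 3312*sqrt(6)) + 1/3685612 = -1385790111/3685612 + 3312*sqrt(6)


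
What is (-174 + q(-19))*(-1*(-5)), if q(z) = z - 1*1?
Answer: -970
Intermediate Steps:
q(z) = -1 + z (q(z) = z - 1 = -1 + z)
(-174 + q(-19))*(-1*(-5)) = (-174 + (-1 - 19))*(-1*(-5)) = (-174 - 20)*5 = -194*5 = -970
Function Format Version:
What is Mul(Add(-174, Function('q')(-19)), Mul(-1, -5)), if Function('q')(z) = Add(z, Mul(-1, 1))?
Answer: -970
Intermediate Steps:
Function('q')(z) = Add(-1, z) (Function('q')(z) = Add(z, -1) = Add(-1, z))
Mul(Add(-174, Function('q')(-19)), Mul(-1, -5)) = Mul(Add(-174, Add(-1, -19)), Mul(-1, -5)) = Mul(Add(-174, -20), 5) = Mul(-194, 5) = -970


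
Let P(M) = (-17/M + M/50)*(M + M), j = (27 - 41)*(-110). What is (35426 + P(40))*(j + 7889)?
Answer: 334314624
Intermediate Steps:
j = 1540 (j = -14*(-110) = 1540)
P(M) = 2*M*(-17/M + M/50) (P(M) = (-17/M + M*(1/50))*(2*M) = (-17/M + M/50)*(2*M) = 2*M*(-17/M + M/50))
(35426 + P(40))*(j + 7889) = (35426 + (-34 + (1/25)*40²))*(1540 + 7889) = (35426 + (-34 + (1/25)*1600))*9429 = (35426 + (-34 + 64))*9429 = (35426 + 30)*9429 = 35456*9429 = 334314624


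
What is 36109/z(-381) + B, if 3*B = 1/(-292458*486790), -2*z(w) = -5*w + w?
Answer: -2570340263585317/54241304961420 ≈ -47.387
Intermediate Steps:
z(w) = 2*w (z(w) = -(-5*w + w)/2 = -(-2)*w = 2*w)
B = -1/427096889460 (B = (1/(-292458*486790))/3 = (-1/292458*1/486790)/3 = (1/3)*(-1/142365629820) = -1/427096889460 ≈ -2.3414e-12)
36109/z(-381) + B = 36109/((2*(-381))) - 1/427096889460 = 36109/(-762) - 1/427096889460 = 36109*(-1/762) - 1/427096889460 = -36109/762 - 1/427096889460 = -2570340263585317/54241304961420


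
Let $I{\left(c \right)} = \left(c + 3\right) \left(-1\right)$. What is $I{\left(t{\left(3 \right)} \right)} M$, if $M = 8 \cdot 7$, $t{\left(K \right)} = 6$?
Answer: $-504$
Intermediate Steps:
$M = 56$
$I{\left(c \right)} = -3 - c$ ($I{\left(c \right)} = \left(3 + c\right) \left(-1\right) = -3 - c$)
$I{\left(t{\left(3 \right)} \right)} M = \left(-3 - 6\right) 56 = \left(-9\right) 56 = -504$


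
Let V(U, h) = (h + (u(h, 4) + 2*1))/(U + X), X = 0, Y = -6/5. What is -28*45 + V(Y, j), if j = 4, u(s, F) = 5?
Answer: -7615/6 ≈ -1269.2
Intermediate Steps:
Y = -6/5 (Y = -6*⅕ = -6/5 ≈ -1.2000)
V(U, h) = (7 + h)/U (V(U, h) = (h + (5 + 2*1))/(U + 0) = (h + (5 + 2))/U = (h + 7)/U = (7 + h)/U)
-28*45 + V(Y, j) = -28*45 + (7 + 4)/(-6/5) = -1260 - ⅚*11 = -1260 - 55/6 = -7615/6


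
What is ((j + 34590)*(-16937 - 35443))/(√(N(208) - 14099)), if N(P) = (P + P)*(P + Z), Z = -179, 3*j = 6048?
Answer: 383484456*I*√2035/407 ≈ 4.2505e+7*I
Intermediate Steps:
j = 2016 (j = (⅓)*6048 = 2016)
N(P) = 2*P*(-179 + P) (N(P) = (P + P)*(P - 179) = (2*P)*(-179 + P) = 2*P*(-179 + P))
((j + 34590)*(-16937 - 35443))/(√(N(208) - 14099)) = ((2016 + 34590)*(-16937 - 35443))/(√(2*208*(-179 + 208) - 14099)) = (36606*(-52380))/(√(2*208*29 - 14099)) = -1917422280/√(12064 - 14099) = -1917422280*(-I*√2035/2035) = -(-383484456)*I*√2035/407 = 383484456*I*√2035/407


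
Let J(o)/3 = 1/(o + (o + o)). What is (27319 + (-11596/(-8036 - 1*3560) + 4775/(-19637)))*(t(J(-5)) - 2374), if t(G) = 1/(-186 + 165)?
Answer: -26746113930575/412377 ≈ -6.4858e+7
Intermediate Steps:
J(o) = 1/o (J(o) = 3/(o + (o + o)) = 3/(o + 2*o) = 3/((3*o)) = 3*(1/(3*o)) = 1/o)
t(G) = -1/21 (t(G) = 1/(-21) = -1/21)
(27319 + (-11596/(-8036 - 1*3560) + 4775/(-19637)))*(t(J(-5)) - 2374) = (27319 + (-11596/(-8036 - 1*3560) + 4775/(-19637)))*(-1/21 - 2374) = (27319 + (-11596/(-8036 - 3560) + 4775*(-1/19637)))*(-49855/21) = (27319 + (-11596/(-11596) - 4775/19637))*(-49855/21) = (27319 + (-11596*(-1/11596) - 4775/19637))*(-49855/21) = (27319 + (1 - 4775/19637))*(-49855/21) = (27319 + 14862/19637)*(-49855/21) = (536478065/19637)*(-49855/21) = -26746113930575/412377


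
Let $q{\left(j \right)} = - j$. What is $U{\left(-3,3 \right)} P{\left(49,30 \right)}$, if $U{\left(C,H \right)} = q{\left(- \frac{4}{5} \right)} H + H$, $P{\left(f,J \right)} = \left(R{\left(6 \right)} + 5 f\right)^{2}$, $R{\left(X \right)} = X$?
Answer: $\frac{1701027}{5} \approx 3.4021 \cdot 10^{5}$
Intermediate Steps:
$P{\left(f,J \right)} = \left(6 + 5 f\right)^{2}$
$U{\left(C,H \right)} = \frac{9 H}{5}$ ($U{\left(C,H \right)} = - \frac{-4}{5} H + H = \left(-1\right) \left(- \frac{4}{5}\right) H + H = \frac{4 H}{5} + H = \frac{9 H}{5}$)
$U{\left(-3,3 \right)} P{\left(49,30 \right)} = \frac{9}{5} \cdot 3 \left(6 + 5 \cdot 49\right)^{2} = \frac{27 \left(6 + 245\right)^{2}}{5} = \frac{27 \cdot 251^{2}}{5} = \frac{27}{5} \cdot 63001 = \frac{1701027}{5}$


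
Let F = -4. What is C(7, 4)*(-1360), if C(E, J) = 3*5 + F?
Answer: -14960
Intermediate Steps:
C(E, J) = 11 (C(E, J) = 3*5 - 4 = 15 - 4 = 11)
C(7, 4)*(-1360) = 11*(-1360) = -14960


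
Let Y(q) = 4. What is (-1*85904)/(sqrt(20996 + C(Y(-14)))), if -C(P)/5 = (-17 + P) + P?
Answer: -85904*sqrt(21041)/21041 ≈ -592.22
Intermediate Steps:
C(P) = 85 - 10*P (C(P) = -5*((-17 + P) + P) = -5*(-17 + 2*P) = 85 - 10*P)
(-1*85904)/(sqrt(20996 + C(Y(-14)))) = (-1*85904)/(sqrt(20996 + (85 - 10*4))) = -85904/sqrt(20996 + (85 - 40)) = -85904/sqrt(20996 + 45) = -85904*sqrt(21041)/21041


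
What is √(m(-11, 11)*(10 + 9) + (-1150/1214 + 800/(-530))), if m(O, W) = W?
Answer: 4*√13360423274/32171 ≈ 14.372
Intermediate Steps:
√(m(-11, 11)*(10 + 9) + (-1150/1214 + 800/(-530))) = √(11*(10 + 9) + (-1150/1214 + 800/(-530))) = √(11*19 + (-1150*1/1214 + 800*(-1/530))) = √(209 + (-575/607 - 80/53)) = √(209 - 79035/32171) = √(6644704/32171) = 4*√13360423274/32171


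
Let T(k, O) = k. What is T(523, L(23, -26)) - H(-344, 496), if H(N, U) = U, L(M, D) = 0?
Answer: 27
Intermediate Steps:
T(523, L(23, -26)) - H(-344, 496) = 523 - 1*496 = 523 - 496 = 27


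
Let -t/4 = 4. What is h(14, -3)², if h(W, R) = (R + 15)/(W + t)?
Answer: 36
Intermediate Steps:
t = -16 (t = -4*4 = -16)
h(W, R) = (15 + R)/(-16 + W) (h(W, R) = (R + 15)/(W - 16) = (15 + R)/(-16 + W))
h(14, -3)² = ((15 - 3)/(-16 + 14))² = (12/(-2))² = (-½*12)² = (-6)² = 36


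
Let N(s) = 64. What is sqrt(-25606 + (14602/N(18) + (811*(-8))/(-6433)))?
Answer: I*sqrt(67211646743542)/51464 ≈ 159.3*I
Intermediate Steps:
sqrt(-25606 + (14602/N(18) + (811*(-8))/(-6433))) = sqrt(-25606 + (14602/64 + (811*(-8))/(-6433))) = sqrt(-25606 + (14602*(1/64) - 6488*(-1/6433))) = sqrt(-25606 + (7301/32 + 6488/6433)) = sqrt(-25606 + 47174949/205856) = sqrt(-5223973787/205856) = I*sqrt(67211646743542)/51464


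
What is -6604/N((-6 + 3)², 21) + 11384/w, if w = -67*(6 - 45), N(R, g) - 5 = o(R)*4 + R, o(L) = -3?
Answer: -8616742/2613 ≈ -3297.6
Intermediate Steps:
N(R, g) = -7 + R (N(R, g) = 5 + (-3*4 + R) = 5 + (-12 + R) = -7 + R)
w = 2613 (w = -67*(-39) = 2613)
-6604/N((-6 + 3)², 21) + 11384/w = -6604/(-7 + (-6 + 3)²) + 11384/2613 = -6604/(-7 + (-3)²) + 11384*(1/2613) = -6604/(-7 + 9) + 11384/2613 = -6604/2 + 11384/2613 = -6604*½ + 11384/2613 = -3302 + 11384/2613 = -8616742/2613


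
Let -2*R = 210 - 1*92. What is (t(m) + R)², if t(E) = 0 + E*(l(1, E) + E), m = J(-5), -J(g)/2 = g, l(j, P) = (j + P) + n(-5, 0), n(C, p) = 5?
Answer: 40401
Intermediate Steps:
l(j, P) = 5 + P + j (l(j, P) = (j + P) + 5 = (P + j) + 5 = 5 + P + j)
J(g) = -2*g
R = -59 (R = -(210 - 1*92)/2 = -(210 - 92)/2 = -½*118 = -59)
m = 10 (m = -2*(-5) = 10)
t(E) = E*(6 + 2*E) (t(E) = 0 + E*((5 + E + 1) + E) = 0 + E*((6 + E) + E) = 0 + E*(6 + 2*E) = E*(6 + 2*E))
(t(m) + R)² = (2*10*(3 + 10) - 59)² = (2*10*13 - 59)² = (260 - 59)² = 201² = 40401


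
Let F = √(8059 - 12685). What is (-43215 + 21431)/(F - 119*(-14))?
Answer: -18146072/1390091 + 32676*I*√514/1390091 ≈ -13.054 + 0.53293*I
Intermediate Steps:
F = 3*I*√514 (F = √(-4626) = 3*I*√514 ≈ 68.015*I)
(-43215 + 21431)/(F - 119*(-14)) = (-43215 + 21431)/(3*I*√514 - 119*(-14)) = -21784/(3*I*√514 + 1666) = -21784/(1666 + 3*I*√514)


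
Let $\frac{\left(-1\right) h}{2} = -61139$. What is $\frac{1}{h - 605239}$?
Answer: $- \frac{1}{482961} \approx -2.0706 \cdot 10^{-6}$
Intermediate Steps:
$h = 122278$ ($h = \left(-2\right) \left(-61139\right) = 122278$)
$\frac{1}{h - 605239} = \frac{1}{122278 - 605239} = \frac{1}{-482961} = - \frac{1}{482961}$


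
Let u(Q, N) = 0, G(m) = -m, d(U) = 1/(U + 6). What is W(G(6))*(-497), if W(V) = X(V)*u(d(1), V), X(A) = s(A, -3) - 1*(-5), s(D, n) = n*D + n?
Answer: 0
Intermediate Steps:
d(U) = 1/(6 + U)
s(D, n) = n + D*n (s(D, n) = D*n + n = n + D*n)
X(A) = 2 - 3*A (X(A) = -3*(1 + A) - 1*(-5) = (-3 - 3*A) + 5 = 2 - 3*A)
W(V) = 0 (W(V) = (2 - 3*V)*0 = 0)
W(G(6))*(-497) = 0*(-497) = 0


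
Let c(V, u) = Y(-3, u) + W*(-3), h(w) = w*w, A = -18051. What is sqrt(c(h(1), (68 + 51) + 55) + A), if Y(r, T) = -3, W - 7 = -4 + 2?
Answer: I*sqrt(18069) ≈ 134.42*I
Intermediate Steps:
W = 5 (W = 7 + (-4 + 2) = 7 - 2 = 5)
h(w) = w**2
c(V, u) = -18 (c(V, u) = -3 + 5*(-3) = -3 - 15 = -18)
sqrt(c(h(1), (68 + 51) + 55) + A) = sqrt(-18 - 18051) = sqrt(-18069) = I*sqrt(18069)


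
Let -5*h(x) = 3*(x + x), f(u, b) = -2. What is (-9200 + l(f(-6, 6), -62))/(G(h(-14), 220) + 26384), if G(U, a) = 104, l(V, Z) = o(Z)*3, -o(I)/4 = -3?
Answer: -2291/6622 ≈ -0.34597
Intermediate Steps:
h(x) = -6*x/5 (h(x) = -3*(x + x)/5 = -3*2*x/5 = -6*x/5)
o(I) = 12 (o(I) = -4*(-3) = 12)
l(V, Z) = 36 (l(V, Z) = 12*3 = 36)
(-9200 + l(f(-6, 6), -62))/(G(h(-14), 220) + 26384) = (-9200 + 36)/(104 + 26384) = -9164/26488 = -9164*1/26488 = -2291/6622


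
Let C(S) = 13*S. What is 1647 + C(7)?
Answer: 1738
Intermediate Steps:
1647 + C(7) = 1647 + 13*7 = 1647 + 91 = 1738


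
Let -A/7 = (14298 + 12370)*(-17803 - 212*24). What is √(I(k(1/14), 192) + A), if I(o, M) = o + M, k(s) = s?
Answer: √837547299582/14 ≈ 65370.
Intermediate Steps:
I(o, M) = M + o
A = 4273200316 (A = -7*(14298 + 12370)*(-17803 - 212*24) = -186676*(-17803 - 5088) = -186676*(-22891) = -7*(-610457188) = 4273200316)
√(I(k(1/14), 192) + A) = √((192 + 1/14) + 4273200316) = √(2689/14 + 4273200316) = √(59824807113/14) = √837547299582/14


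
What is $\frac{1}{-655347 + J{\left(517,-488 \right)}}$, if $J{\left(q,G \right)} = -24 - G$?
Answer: $- \frac{1}{654883} \approx -1.527 \cdot 10^{-6}$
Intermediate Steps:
$\frac{1}{-655347 + J{\left(517,-488 \right)}} = \frac{1}{-655347 - -464} = \frac{1}{-655347 + \left(-24 + 488\right)} = \frac{1}{-655347 + 464} = \frac{1}{-654883} = - \frac{1}{654883}$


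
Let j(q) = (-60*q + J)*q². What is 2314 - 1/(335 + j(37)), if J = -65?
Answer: 7237798621/3127830 ≈ 2314.0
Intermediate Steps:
j(q) = q²*(-65 - 60*q) (j(q) = (-60*q - 65)*q² = (-65 - 60*q)*q² = q²*(-65 - 60*q))
2314 - 1/(335 + j(37)) = 2314 - 1/(335 + 37²*(-65 - 60*37)) = 2314 - 1/(335 + 1369*(-65 - 2220)) = 2314 - 1/(335 + 1369*(-2285)) = 2314 - 1/(335 - 3128165) = 2314 - 1/(-3127830) = 2314 - 1*(-1/3127830) = 2314 + 1/3127830 = 7237798621/3127830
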